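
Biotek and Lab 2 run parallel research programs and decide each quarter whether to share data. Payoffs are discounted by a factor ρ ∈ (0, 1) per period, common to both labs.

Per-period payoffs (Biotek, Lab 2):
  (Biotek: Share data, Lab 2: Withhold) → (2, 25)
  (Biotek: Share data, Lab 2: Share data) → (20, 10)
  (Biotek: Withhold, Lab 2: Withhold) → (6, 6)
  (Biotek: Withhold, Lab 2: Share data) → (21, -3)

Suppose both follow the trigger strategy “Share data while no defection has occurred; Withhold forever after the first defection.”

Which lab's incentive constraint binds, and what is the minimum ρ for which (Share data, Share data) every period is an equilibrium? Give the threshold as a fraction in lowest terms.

Lab 2; ρ ≥ 15/19

Biotek's threshold: (21−20)/(21−6) = 1/15.
Lab 2's threshold: (25−10)/(25−6) = 15/19.
1/15 < 15/19, so Lab 2 binds and ρ* = 15/19.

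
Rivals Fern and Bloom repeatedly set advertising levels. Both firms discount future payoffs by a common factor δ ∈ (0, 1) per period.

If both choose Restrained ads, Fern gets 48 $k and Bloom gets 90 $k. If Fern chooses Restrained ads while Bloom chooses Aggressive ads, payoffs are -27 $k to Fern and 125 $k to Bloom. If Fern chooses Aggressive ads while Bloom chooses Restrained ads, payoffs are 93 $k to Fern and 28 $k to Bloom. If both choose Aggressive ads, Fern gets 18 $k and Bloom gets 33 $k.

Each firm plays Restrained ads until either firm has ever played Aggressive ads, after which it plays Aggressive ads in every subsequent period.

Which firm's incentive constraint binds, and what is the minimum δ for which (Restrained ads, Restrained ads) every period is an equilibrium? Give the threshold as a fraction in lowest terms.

Fern; δ ≥ 3/5

Fern: cooperation gives 48 each period; deviation gives 93 once then 18 forever.
  48/(1−δ) ≥ 93 + 18δ/(1−δ) ⇒ δ ≥ 45/75 = 3/5.
Bloom: cooperation gives 90 each period; deviation gives 125 once then 33 forever.
  δ ≥ 35/92.
Both must hold, so the binding constraint is Fern's: δ ≥ 3/5.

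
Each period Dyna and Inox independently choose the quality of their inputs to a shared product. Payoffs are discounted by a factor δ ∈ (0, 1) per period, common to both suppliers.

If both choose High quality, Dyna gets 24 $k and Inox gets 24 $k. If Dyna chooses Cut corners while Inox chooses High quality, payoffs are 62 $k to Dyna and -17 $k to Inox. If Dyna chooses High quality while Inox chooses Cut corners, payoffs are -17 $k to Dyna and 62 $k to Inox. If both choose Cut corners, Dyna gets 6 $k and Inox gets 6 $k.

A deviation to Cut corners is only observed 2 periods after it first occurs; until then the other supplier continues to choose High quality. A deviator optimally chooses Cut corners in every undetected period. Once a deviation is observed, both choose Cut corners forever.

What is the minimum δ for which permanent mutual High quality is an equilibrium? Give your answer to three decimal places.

0.824

Deviating for the 2 undetected periods gains 62−24 = 38 per period over cooperation, then loses 24−6 = 18 per period forever once punishment starts.
Gain: 38(1 + δ + … + δ^1); loss: 18·δ^2/(1−δ).
No profitable deviation ⇔ 38(1−δ^2) ≤ 18·δ^2, i.e. δ^2 ≥ 38/(38+18) = 19/28.
Hence δ ≥ (19/28)^(1/2) ≈ 0.824.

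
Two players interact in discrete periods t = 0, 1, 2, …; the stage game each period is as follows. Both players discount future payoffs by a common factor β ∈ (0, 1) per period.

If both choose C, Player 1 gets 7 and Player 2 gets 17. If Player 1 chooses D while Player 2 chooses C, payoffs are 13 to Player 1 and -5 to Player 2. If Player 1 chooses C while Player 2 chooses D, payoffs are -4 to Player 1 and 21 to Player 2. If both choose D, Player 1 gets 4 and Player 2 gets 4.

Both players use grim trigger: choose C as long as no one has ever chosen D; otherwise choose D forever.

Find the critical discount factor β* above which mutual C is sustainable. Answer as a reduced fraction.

Player 1's threshold: (13−7)/(13−4) = 2/3.
Player 2's threshold: (21−17)/(21−4) = 4/17.
2/3 > 4/17, so Player 1 binds and β* = 2/3.

2/3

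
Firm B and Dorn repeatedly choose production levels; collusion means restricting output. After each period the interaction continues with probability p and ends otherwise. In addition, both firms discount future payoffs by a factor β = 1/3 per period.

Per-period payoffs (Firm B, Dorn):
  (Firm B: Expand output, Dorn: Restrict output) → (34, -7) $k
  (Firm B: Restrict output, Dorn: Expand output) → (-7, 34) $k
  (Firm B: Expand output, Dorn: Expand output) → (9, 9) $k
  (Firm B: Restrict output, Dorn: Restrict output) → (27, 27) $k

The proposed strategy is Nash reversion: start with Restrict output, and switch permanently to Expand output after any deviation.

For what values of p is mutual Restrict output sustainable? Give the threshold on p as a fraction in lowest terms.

Expected continuation weight on next period's payoff is β·p = 1/3·p, which plays the role of the discount factor.
Cooperation requires 1/3·p ≥ (34−27)/(34−9) = 7/25, hence p ≥ 21/25.

21/25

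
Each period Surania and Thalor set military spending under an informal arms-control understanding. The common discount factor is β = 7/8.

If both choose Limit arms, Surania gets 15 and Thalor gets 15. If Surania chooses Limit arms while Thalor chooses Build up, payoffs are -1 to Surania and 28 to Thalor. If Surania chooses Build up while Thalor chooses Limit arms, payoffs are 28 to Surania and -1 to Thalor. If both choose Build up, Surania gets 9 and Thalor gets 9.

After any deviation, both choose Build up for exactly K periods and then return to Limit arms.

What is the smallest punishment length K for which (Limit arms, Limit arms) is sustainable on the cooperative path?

IC: β(1−β^K)/(1−β) ≥ (28−15)/(15−9) = 13/6.
With β = 7/8: need 1 − β^K ≥ 13/6·(1−7/8)/(7/8), i.e. β^K ≤ 0.6905.
Since (7/8)^2 = 0.7656 and (7/8)^3 = 0.6699, the smallest such K is 3.

3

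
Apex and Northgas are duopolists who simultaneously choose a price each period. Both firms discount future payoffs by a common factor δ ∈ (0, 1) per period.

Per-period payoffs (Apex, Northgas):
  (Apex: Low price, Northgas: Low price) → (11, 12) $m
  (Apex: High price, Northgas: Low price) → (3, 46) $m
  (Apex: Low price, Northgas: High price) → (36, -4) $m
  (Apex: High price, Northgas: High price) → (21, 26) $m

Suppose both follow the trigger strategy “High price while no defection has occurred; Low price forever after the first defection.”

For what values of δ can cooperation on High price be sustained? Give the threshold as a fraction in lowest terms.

Apex: cooperation gives 21 each period; deviation gives 36 once then 11 forever.
  21/(1−δ) ≥ 36 + 11δ/(1−δ) ⇒ δ ≥ 15/25 = 3/5.
Northgas: cooperation gives 26 each period; deviation gives 46 once then 12 forever.
  δ ≥ 20/34 = 10/17.
Both must hold, so the binding constraint is Apex's: δ ≥ 3/5.

3/5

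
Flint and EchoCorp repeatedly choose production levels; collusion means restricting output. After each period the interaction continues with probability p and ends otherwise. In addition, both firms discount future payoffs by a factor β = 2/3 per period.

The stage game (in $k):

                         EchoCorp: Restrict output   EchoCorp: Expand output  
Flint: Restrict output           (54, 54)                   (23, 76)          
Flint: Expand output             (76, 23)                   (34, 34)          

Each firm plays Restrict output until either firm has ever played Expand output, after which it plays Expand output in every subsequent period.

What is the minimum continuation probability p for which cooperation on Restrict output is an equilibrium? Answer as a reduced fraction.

11/14

Expected continuation weight on next period's payoff is β·p = 2/3·p, which plays the role of the discount factor.
Cooperation requires 2/3·p ≥ (76−54)/(76−34) = 11/21, hence p ≥ 11/14.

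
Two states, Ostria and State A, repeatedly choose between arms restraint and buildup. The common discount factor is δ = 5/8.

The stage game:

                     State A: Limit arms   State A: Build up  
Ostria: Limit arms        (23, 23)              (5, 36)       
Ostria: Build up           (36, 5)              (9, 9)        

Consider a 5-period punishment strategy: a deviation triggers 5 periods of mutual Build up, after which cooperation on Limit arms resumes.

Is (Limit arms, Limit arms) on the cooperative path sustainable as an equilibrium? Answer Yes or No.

Comparing payoff streams over the 6 periods until play realigns: cooperate → 23(1+δ+…+δ^5); deviate → 36 + 9(δ+…+δ^5).
Cooperation is sustained iff (23−9)(δ+…+δ^5) ≥ 36−23.
δ+…+δ^5 = 5/8·(1−(5/8)^5)/(1−5/8) = 1.5077, and (36−23)/(23−9) = 0.9286.
1.5077 ≥ 0.9286, so cooperation is sustainable.

Yes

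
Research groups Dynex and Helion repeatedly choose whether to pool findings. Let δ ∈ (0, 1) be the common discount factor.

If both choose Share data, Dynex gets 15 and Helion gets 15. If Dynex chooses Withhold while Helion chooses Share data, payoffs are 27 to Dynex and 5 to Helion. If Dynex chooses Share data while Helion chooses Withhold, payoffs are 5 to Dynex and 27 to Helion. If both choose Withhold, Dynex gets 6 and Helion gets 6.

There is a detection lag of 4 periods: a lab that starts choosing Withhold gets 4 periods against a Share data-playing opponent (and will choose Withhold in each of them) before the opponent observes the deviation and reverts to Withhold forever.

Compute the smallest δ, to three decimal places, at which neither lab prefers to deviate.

0.869

A deviator earns 27 for 4 periods, then 6 forever; cooperating earns 15 forever. Multiplying the IC by (1−δ):
15 ≥ 27(1−δ^4) + 6δ^4, so 21·δ^4 ≥ 12 and δ^4 ≥ 4/7.
δ ≥ (4/7)^(1/4) ≈ 0.869.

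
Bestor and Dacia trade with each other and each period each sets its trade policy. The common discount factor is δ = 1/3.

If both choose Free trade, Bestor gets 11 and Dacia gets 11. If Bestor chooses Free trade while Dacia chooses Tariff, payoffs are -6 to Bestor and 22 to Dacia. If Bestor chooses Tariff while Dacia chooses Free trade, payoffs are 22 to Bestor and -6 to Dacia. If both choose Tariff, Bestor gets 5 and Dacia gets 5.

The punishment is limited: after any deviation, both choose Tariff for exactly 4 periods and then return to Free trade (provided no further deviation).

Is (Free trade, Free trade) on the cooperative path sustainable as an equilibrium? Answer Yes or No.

A one-shot deviation gives 22 now, then 5 for 4 periods, then back to 11.
Gain from deviating: (22−11) today; loss: (11−5) in each of the next 4 periods.
No-deviation condition: (11−5)(δ+…+δ^4) ≥ 22−11, i.e. δ+…+δ^4 ≥ 11/6.
At δ = 1/3: δ+…+δ^4 = 0.4938 < 1.8333.
So cooperation is not sustainable.

No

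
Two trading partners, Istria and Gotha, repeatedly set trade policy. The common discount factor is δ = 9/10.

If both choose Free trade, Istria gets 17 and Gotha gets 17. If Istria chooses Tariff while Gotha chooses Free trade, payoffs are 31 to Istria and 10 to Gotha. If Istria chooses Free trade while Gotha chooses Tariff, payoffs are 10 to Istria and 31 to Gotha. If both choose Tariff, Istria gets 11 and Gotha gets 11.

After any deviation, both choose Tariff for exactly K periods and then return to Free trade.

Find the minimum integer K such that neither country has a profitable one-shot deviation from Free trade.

3

No profitable deviation requires (17−11)(δ+…+δ^K) ≥ 31−17, i.e. δ+…+δ^K ≥ 7/3 ≈ 2.3333.
With δ = 9/10, the partial sums are K=1: 0.9000, K=2: 1.7100, K=3: 2.4390.
K = 3 is the first length at which the sum reaches 2.3333.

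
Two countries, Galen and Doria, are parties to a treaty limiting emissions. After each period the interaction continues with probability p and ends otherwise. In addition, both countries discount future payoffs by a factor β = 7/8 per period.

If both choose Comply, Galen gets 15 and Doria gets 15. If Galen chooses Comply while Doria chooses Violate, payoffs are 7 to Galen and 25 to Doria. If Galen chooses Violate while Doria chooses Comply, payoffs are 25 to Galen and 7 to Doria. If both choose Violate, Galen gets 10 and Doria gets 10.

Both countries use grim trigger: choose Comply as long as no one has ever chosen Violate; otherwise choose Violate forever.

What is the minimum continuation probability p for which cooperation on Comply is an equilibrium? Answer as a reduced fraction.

With continuation probability p and discount β, the effective per-period discount factor is βp.
Grim-trigger IC: βp ≥ (25−15)/(25−10) = 2/3.
So p ≥ (2/3)/(7/8) = 16/21.

16/21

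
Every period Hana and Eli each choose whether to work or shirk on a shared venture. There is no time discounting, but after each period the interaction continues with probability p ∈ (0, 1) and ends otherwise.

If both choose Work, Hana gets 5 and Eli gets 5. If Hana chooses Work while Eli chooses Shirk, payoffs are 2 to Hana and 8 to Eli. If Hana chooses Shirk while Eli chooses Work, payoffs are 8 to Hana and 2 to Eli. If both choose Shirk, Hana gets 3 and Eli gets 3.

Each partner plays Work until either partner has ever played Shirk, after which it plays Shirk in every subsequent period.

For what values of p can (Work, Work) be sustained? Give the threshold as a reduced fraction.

3/5

With no time discounting, the continuation probability p plays the role of the discount factor.
Grim-trigger IC: 5/(1−p) ≥ 8 + 3p/(1−p) ⇒ p ≥ (8−5)/(8−3) = 3/5.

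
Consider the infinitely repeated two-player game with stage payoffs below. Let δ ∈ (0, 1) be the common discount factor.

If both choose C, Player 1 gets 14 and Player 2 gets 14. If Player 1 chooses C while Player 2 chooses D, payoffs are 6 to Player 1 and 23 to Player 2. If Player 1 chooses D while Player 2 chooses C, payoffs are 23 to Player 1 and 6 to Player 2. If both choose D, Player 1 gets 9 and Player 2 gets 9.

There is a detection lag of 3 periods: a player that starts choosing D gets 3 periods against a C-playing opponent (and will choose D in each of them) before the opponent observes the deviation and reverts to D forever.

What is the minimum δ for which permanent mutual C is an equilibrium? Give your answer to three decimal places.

0.863

A deviator earns 23 for 3 periods, then 9 forever; cooperating earns 14 forever. Multiplying the IC by (1−δ):
14 ≥ 23(1−δ^3) + 9δ^3, so 14·δ^3 ≥ 9 and δ^3 ≥ 9/14.
δ ≥ (9/14)^(1/3) ≈ 0.863.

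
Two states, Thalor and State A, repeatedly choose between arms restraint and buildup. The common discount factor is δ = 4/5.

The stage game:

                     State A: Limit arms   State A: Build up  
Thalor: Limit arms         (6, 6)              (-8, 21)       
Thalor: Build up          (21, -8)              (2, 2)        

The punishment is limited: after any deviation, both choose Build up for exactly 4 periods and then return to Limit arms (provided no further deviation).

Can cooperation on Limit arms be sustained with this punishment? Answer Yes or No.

A one-shot deviation gives 21 now, then 2 for 4 periods, then back to 6.
Gain from deviating: (21−6) today; loss: (6−2) in each of the next 4 periods.
No-deviation condition: (6−2)(δ+…+δ^4) ≥ 21−6, i.e. δ+…+δ^4 ≥ 15/4.
At δ = 4/5: δ+…+δ^4 = 2.3616 < 3.7500.
So cooperation is not sustainable.

No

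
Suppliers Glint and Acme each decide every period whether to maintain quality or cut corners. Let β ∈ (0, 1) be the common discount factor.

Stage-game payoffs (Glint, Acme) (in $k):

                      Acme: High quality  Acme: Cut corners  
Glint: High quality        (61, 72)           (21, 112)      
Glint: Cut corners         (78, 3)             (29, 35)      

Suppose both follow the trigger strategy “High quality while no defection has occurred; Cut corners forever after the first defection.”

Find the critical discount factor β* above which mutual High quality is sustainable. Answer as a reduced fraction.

40/77

Glint: cooperation gives 61 each period; deviation gives 78 once then 29 forever.
  61/(1−β) ≥ 78 + 29β/(1−β) ⇒ β ≥ 17/49.
Acme: cooperation gives 72 each period; deviation gives 112 once then 35 forever.
  β ≥ 40/77.
Both must hold, so the binding constraint is Acme's: β ≥ 40/77.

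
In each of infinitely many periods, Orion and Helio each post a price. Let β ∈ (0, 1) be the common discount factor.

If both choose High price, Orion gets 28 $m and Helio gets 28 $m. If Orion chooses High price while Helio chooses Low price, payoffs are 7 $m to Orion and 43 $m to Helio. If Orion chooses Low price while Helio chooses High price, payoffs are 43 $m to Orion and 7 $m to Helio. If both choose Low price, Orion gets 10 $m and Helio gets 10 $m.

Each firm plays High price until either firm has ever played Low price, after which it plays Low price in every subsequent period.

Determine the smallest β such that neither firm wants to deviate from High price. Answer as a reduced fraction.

28/(1−β) ≥ 43 + 10β/(1−β)
28 ≥ 43 − 33β
β ≥ 15/33 = 5/11.

5/11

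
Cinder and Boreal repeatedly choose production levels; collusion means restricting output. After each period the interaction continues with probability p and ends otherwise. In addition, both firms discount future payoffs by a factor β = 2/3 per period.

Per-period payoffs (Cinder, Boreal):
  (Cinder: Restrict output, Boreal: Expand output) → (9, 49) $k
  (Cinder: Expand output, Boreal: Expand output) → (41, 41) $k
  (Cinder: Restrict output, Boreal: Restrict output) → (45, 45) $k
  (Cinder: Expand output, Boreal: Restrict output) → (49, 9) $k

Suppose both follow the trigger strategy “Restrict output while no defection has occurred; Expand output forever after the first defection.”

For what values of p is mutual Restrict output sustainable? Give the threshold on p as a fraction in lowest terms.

3/4

Expected continuation weight on next period's payoff is β·p = 2/3·p, which plays the role of the discount factor.
Cooperation requires 2/3·p ≥ (49−45)/(49−41) = 1/2, hence p ≥ 3/4.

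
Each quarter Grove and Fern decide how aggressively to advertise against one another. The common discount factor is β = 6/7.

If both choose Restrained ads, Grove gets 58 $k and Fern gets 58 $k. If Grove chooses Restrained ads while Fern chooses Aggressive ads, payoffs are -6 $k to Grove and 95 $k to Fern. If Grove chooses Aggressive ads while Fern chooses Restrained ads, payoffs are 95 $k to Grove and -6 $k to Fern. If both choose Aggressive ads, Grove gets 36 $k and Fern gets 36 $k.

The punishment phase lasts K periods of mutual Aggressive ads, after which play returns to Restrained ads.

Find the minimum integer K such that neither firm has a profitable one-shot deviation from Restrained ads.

IC: β(1−β^K)/(1−β) ≥ (95−58)/(58−36) = 37/22.
With β = 6/7: need 1 − β^K ≥ 37/22·(1−6/7)/(6/7), i.e. β^K ≤ 0.7197.
Since (6/7)^2 = 0.7347 and (6/7)^3 = 0.6297, the smallest such K is 3.

3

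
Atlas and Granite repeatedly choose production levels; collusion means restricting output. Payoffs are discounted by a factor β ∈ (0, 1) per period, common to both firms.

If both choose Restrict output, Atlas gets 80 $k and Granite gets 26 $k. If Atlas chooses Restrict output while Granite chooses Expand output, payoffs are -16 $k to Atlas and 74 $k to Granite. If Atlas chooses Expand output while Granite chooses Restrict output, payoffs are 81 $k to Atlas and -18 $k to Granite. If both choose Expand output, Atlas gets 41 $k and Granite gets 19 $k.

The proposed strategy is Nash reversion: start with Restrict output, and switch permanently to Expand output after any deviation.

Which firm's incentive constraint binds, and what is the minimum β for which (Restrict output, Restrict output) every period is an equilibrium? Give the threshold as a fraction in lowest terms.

Granite; β ≥ 48/55

For Atlas: deviation gain 81−80 = 1, per-period punishment loss 80−41 = 39. IC gives β ≥ 1/40.
For Granite: gain 48, loss 7 per period, so β ≥ 48/55.
The tighter constraint is Granite's, so cooperation needs β ≥ 48/55.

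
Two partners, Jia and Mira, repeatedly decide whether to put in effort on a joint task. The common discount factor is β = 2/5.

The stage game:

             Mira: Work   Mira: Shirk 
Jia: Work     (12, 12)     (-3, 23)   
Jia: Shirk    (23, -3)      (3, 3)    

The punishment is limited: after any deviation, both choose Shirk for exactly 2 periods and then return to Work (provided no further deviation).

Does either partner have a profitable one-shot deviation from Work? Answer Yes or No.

A one-shot deviation gives 23 now, then 3 for 2 periods, then back to 12.
Gain from deviating: (23−12) today; loss: (12−3) in each of the next 2 periods.
No-deviation condition: (12−3)(β+…+β^2) ≥ 23−12, i.e. β+…+β^2 ≥ 11/9.
At β = 2/5: β+…+β^2 = 0.5600 < 1.2222.
So cooperation is not sustainable.

Yes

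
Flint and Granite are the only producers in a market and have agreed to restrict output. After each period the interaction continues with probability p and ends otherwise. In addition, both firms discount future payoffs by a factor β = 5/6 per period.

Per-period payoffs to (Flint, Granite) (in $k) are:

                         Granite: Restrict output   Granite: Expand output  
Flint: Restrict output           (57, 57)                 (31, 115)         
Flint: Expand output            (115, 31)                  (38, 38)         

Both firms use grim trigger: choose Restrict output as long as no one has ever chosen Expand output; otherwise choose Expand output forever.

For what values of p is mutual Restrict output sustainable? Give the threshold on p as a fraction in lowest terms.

With continuation probability p and discount β, the effective per-period discount factor is βp.
Grim-trigger IC: βp ≥ (115−57)/(115−38) = 58/77.
So p ≥ (58/77)/(5/6) = 348/385.

348/385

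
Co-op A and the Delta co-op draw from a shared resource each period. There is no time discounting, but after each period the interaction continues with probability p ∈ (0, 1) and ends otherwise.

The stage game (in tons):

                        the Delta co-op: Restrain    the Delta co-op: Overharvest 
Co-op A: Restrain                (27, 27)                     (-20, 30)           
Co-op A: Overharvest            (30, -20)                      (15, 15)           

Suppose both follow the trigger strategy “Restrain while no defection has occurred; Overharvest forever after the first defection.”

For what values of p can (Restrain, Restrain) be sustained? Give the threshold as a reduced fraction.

1/5

Expected cooperation value is 27 + p·27 + p²·27 + … = 27/(1−p); deviation gives 30 + p·15/(1−p).
27 ≥ 30(1−p) + 15p ⇒ 15p ≥ 3 ⇒ p ≥ 3/15 = 1/5.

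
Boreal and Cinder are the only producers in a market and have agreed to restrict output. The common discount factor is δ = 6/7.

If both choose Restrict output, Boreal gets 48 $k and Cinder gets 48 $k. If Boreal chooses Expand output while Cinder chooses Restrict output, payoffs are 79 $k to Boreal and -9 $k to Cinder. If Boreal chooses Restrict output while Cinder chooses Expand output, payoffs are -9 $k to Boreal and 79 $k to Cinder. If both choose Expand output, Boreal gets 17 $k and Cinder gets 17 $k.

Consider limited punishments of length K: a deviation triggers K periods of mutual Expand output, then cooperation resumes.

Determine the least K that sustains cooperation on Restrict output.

IC: δ(1−δ^K)/(1−δ) ≥ (79−48)/(48−17) = 1.
With δ = 6/7: need 1 − δ^K ≥ 1·(1−6/7)/(6/7), i.e. δ^K ≤ 0.8333.
Since (6/7)^1 = 0.8571 and (6/7)^2 = 0.7347, the smallest such K is 2.

2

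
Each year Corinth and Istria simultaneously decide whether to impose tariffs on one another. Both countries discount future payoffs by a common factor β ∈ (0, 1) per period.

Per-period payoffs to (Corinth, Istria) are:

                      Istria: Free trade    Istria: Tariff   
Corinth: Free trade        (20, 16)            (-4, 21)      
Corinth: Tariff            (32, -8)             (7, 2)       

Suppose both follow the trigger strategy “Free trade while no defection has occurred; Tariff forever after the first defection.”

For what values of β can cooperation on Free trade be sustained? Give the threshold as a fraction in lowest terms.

Corinth's threshold: (32−20)/(32−7) = 12/25.
Istria's threshold: (21−16)/(21−2) = 5/19.
12/25 > 5/19, so Corinth binds and β* = 12/25.

12/25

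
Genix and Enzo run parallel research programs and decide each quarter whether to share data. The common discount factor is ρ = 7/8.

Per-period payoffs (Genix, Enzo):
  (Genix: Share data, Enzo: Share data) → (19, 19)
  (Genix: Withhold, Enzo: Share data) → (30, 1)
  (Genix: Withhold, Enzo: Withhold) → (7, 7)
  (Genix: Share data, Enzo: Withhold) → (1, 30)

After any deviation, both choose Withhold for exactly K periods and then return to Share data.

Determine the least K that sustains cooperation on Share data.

2

No profitable deviation requires (19−7)(ρ+…+ρ^K) ≥ 30−19, i.e. ρ+…+ρ^K ≥ 11/12 ≈ 0.9167.
With ρ = 7/8, the partial sums are K=1: 0.8750, K=2: 1.6406.
K = 2 is the first length at which the sum reaches 0.9167.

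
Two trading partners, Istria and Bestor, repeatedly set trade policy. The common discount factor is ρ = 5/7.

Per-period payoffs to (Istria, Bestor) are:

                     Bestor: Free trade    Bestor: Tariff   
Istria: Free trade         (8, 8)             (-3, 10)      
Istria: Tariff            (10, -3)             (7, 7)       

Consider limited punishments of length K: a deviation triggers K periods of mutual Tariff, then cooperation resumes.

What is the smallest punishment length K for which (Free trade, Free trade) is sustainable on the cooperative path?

5

No profitable deviation requires (8−7)(ρ+…+ρ^K) ≥ 10−8, i.e. ρ+…+ρ^K ≥ 2 ≈ 2.0000.
With ρ = 5/7, the partial sums are K=1: 0.7143, K=2: 1.2245, K=3: 1.5889, K=4: 1.8492, K=5: 2.0352.
K = 5 is the first length at which the sum reaches 2.0000.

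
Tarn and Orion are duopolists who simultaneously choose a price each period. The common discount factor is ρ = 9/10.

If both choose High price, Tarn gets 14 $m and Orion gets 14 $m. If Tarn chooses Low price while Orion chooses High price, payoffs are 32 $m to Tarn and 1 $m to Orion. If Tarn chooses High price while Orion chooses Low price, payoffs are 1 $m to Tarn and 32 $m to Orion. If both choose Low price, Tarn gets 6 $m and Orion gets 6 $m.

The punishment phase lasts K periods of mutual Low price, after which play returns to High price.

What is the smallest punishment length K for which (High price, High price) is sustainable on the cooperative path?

3

Need Σ_{k=1}^{K} ρ^k ≥ (32−14)/(14−6) = 2.2500 at ρ = 9/10.
At K = 2 the sum is 1.7100 < 2.2500; at K = 3 it is 2.4390 ≥ 2.2500.
So the minimum punishment length is K = 3.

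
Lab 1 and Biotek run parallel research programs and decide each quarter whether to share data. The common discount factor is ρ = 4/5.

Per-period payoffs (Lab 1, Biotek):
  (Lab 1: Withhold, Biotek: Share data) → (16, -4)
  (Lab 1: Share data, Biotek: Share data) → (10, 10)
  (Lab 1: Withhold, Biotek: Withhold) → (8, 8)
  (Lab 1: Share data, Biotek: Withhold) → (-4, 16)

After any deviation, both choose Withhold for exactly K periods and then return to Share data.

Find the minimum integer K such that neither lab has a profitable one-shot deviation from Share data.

7

IC: ρ(1−ρ^K)/(1−ρ) ≥ (16−10)/(10−8) = 3.
With ρ = 4/5: need 1 − ρ^K ≥ 3·(1−4/5)/(4/5), i.e. ρ^K ≤ 0.2500.
Since (4/5)^6 = 0.2621 and (4/5)^7 = 0.2097, the smallest such K is 7.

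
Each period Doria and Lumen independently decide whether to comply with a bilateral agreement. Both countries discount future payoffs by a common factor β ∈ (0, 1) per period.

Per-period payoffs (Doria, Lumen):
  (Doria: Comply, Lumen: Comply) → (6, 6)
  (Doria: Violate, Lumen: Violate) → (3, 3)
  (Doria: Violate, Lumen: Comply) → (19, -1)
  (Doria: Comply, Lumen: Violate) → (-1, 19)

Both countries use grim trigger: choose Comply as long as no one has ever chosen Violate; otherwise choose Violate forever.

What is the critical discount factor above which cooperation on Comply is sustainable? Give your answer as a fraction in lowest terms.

13/16

One-period gain from deviating is 19 − 6 = 13. The loss is 6 − 3 = 3 in every subsequent period, with present value 3·β/(1−β).
Deviation is unprofitable when 3·β/(1−β) ≥ 13, i.e. β/(1−β) ≥ 13/3.
Equivalently β ≥ 13/(13+3) = 13/16.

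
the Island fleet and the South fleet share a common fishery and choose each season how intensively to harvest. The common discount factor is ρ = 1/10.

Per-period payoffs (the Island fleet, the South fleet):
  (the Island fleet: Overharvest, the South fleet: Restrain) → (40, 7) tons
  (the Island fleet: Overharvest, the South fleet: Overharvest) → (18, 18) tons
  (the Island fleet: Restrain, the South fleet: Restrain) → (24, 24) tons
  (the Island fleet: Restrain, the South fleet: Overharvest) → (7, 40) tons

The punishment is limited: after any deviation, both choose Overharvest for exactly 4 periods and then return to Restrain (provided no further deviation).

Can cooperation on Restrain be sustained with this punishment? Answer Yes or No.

Comparing payoff streams over the 5 periods until play realigns: cooperate → 24(1+ρ+…+ρ^4); deviate → 40 + 18(ρ+…+ρ^4).
Cooperation is sustained iff (24−18)(ρ+…+ρ^4) ≥ 40−24.
ρ+…+ρ^4 = 1/10·(1−(1/10)^4)/(1−1/10) = 0.1111, and (40−24)/(24−18) = 2.6667.
0.1111 < 2.6667, so cooperation is not sustainable.

No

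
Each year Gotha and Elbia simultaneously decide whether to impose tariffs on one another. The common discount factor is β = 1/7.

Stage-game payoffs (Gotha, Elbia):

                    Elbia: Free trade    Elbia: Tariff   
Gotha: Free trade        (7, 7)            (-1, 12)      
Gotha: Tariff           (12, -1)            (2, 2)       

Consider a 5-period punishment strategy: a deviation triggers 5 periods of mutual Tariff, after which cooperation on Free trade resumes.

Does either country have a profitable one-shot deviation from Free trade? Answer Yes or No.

IC: β+…+β^5 ≥ (12−7)/(7−2) = 1.
At β = 1/7: partial sum = 0.1667 < 1.0000. Cooperation not sustainable.

Yes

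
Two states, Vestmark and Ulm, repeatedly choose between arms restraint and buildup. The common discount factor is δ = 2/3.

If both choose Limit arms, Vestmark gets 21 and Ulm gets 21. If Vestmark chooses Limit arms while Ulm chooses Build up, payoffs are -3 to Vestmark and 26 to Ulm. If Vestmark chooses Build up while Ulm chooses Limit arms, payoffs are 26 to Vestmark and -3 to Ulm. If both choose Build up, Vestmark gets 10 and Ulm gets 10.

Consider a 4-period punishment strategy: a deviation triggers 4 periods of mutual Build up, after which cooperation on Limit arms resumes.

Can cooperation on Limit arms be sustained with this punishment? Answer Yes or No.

Yes

Comparing payoff streams over the 5 periods until play realigns: cooperate → 21(1+δ+…+δ^4); deviate → 26 + 10(δ+…+δ^4).
Cooperation is sustained iff (21−10)(δ+…+δ^4) ≥ 26−21.
δ+…+δ^4 = 2/3·(1−(2/3)^4)/(1−2/3) = 1.6049, and (26−21)/(21−10) = 0.4545.
1.6049 ≥ 0.4545, so cooperation is sustainable.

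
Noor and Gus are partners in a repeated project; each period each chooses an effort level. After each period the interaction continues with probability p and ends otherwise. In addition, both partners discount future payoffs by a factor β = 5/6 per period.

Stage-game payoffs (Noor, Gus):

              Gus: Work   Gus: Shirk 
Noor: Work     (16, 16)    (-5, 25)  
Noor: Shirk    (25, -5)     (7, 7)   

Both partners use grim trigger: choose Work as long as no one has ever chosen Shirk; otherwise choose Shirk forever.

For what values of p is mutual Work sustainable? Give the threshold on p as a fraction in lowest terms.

With continuation probability p and discount β, the effective per-period discount factor is βp.
Grim-trigger IC: βp ≥ (25−16)/(25−7) = 1/2.
So p ≥ (1/2)/(5/6) = 3/5.

3/5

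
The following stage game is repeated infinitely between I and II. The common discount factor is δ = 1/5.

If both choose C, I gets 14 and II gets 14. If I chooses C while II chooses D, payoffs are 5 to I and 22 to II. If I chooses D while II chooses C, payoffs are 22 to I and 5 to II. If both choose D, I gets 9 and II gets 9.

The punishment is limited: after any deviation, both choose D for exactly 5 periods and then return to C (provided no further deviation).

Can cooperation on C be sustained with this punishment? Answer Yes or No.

No

IC: δ+…+δ^5 ≥ (22−14)/(14−9) = 8/5.
At δ = 1/5: partial sum = 0.2499 < 1.6000. Cooperation not sustainable.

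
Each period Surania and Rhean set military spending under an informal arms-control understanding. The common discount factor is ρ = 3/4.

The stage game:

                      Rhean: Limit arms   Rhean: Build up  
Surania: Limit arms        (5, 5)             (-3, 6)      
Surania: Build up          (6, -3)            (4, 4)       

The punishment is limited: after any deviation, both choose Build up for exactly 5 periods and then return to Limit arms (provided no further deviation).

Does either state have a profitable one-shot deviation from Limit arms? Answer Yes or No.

No

IC: ρ+…+ρ^5 ≥ (6−5)/(5−4) = 1.
At ρ = 3/4: partial sum = 2.2881 ≥ 1.0000. Cooperation sustainable.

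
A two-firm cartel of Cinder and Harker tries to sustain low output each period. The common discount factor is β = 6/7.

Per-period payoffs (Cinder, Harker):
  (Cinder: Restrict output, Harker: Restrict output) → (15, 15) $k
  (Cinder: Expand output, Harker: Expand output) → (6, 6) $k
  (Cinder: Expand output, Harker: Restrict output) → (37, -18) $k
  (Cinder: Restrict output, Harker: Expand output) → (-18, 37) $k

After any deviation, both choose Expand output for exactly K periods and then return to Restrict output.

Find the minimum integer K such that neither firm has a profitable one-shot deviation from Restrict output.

4

IC: β(1−β^K)/(1−β) ≥ (37−15)/(15−6) = 22/9.
With β = 6/7: need 1 − β^K ≥ 22/9·(1−6/7)/(6/7), i.e. β^K ≤ 0.5926.
Since (6/7)^3 = 0.6297 and (6/7)^4 = 0.5398, the smallest such K is 4.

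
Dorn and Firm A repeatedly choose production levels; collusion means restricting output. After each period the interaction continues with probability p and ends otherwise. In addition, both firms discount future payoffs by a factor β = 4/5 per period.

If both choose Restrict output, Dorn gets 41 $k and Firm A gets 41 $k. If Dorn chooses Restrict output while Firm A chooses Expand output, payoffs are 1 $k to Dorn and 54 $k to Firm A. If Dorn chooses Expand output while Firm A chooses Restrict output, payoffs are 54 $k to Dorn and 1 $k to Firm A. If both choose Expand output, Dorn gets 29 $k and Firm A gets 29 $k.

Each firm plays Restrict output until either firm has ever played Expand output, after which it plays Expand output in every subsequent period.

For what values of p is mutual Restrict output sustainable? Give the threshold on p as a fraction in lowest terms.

13/20

Expected continuation weight on next period's payoff is β·p = 4/5·p, which plays the role of the discount factor.
Cooperation requires 4/5·p ≥ (54−41)/(54−29) = 13/25, hence p ≥ 13/20.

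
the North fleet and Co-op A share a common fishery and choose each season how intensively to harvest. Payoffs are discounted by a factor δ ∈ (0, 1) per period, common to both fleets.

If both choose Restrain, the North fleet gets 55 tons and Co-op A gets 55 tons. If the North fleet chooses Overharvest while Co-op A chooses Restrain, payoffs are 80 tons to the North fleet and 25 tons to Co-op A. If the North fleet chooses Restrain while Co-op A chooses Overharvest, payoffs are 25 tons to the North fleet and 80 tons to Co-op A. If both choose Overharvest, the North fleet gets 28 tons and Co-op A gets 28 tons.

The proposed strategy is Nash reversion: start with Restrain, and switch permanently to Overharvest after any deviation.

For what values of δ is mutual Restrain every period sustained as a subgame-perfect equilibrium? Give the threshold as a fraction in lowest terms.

25/52

55/(1−δ) ≥ 80 + 28δ/(1−δ)
55 ≥ 80 − 52δ
δ ≥ 25/52.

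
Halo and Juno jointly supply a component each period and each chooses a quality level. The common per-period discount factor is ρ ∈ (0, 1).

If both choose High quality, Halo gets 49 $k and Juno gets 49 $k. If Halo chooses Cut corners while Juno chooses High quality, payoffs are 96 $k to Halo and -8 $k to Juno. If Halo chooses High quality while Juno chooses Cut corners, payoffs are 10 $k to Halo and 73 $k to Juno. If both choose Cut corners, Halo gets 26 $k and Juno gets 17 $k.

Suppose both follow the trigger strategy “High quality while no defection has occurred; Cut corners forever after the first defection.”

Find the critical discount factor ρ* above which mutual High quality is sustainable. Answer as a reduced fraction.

For Halo: deviation gain 96−49 = 47, per-period punishment loss 49−26 = 23. IC gives ρ ≥ 47/70.
For Juno: gain 24, loss 32 per period, so ρ ≥ 24/56 = 3/7.
The tighter constraint is Halo's, so cooperation needs ρ ≥ 47/70.

47/70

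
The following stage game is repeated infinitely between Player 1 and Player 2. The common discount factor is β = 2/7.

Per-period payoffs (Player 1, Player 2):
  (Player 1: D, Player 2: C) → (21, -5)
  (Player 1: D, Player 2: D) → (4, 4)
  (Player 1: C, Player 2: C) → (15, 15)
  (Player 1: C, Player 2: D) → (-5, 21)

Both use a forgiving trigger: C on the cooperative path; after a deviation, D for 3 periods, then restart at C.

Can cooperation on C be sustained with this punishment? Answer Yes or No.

Comparing payoff streams over the 4 periods until play realigns: cooperate → 15(1+β+…+β^3); deviate → 21 + 4(β+…+β^3).
Cooperation is sustained iff (15−4)(β+…+β^3) ≥ 21−15.
β+…+β^3 = 2/7·(1−(2/7)^3)/(1−2/7) = 0.3907, and (21−15)/(15−4) = 0.5455.
0.3907 < 0.5455, so cooperation is not sustainable.

No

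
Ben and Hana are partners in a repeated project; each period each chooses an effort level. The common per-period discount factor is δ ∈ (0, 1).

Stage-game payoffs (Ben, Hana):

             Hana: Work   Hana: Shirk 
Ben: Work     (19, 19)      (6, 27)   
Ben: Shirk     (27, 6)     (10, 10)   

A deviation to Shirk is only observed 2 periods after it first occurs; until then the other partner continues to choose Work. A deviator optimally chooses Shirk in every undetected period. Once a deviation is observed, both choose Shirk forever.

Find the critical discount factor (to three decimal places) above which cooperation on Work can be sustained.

0.686

A deviator earns 27 for 2 periods, then 10 forever; cooperating earns 19 forever. Multiplying the IC by (1−δ):
19 ≥ 27(1−δ^2) + 10δ^2, so 17·δ^2 ≥ 8 and δ^2 ≥ 8/17.
δ ≥ (8/17)^(1/2) ≈ 0.686.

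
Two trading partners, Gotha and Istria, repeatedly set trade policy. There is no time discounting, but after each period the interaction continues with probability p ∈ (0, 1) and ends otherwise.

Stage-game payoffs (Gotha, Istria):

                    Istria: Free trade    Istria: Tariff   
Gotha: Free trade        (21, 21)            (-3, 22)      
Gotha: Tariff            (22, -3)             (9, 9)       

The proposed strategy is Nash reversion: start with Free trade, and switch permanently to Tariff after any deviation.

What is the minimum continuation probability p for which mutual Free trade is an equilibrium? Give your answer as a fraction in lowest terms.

1/13

Expected cooperation value is 21 + p·21 + p²·21 + … = 21/(1−p); deviation gives 22 + p·9/(1−p).
21 ≥ 22(1−p) + 9p ⇒ 13p ≥ 1 ⇒ p ≥ 1/13.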